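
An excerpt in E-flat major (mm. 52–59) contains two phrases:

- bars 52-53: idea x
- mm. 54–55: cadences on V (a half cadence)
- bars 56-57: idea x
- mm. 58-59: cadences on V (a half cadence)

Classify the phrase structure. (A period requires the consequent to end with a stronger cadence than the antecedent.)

Both phrases have the same opening (x) and the same cadence (half cadence): the second is a restatement, not a consequent, so this is a repeated phrase rather than a period.

repeated phrase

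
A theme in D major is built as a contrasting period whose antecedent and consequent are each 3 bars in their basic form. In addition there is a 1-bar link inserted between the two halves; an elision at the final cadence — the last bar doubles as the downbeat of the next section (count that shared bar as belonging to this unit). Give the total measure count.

7 measures

Basic contrasting period: 3 + 3 = 6 bars.
6 (basic form) + 1 (link) = 7.
The elision shares a bar with the next section but does not change this unit's count.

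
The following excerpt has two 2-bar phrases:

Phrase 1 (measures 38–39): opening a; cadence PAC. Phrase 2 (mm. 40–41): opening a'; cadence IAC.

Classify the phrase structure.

phrase group

The second phrase closes with an imperfect authentic cadence, which is not stronger than the first phrase's perfect authentic cadence; without a weak→strong cadential pair there is no antecedent–consequent relationship, so this is a phrase group rather than a period.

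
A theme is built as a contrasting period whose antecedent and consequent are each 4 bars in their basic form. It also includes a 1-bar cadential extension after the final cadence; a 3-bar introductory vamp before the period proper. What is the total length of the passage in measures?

Basic contrasting period: 4 + 4 = 8 bars.
8 (basic form) + 1 (cadential extension) + 3 (introduction) = 12.

12 measures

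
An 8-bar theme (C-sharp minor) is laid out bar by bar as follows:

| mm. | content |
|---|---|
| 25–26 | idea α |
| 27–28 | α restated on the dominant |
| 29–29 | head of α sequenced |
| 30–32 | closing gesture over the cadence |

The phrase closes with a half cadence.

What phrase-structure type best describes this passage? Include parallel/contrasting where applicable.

Basic idea (mm. 25–26) + its repetition (mm. 27–28) form the presentation; fragmentation and cadence (mm. 29–32) form the continuation — the 8-bar whole is a sentence.

sentence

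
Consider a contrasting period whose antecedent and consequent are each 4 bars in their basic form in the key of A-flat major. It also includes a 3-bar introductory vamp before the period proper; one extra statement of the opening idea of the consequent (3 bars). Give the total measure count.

Basic contrasting period: 4 + 4 = 8 bars.
8 (basic form) + 3 (introduction) + 3 (extra statement) = 14.

14 measures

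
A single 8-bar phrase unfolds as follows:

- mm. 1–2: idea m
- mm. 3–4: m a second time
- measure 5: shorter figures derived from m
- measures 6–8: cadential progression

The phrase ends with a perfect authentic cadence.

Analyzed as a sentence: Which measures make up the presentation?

The presentation of a sentence is the basic idea (bars 1–2) plus its repetition (measures 3–4); the presentation is therefore mm. 1–4.

measures 1–4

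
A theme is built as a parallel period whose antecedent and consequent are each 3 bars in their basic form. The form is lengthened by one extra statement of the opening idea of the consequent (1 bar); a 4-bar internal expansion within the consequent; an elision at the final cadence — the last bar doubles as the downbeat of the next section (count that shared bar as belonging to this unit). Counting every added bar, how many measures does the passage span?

Basic parallel period: 3 + 3 = 6 bars.
6 (basic form) + 1 (extra statement) + 4 (internal expansion) = 11.
The elision shares a bar with the next section but does not change this unit's count.

11 measures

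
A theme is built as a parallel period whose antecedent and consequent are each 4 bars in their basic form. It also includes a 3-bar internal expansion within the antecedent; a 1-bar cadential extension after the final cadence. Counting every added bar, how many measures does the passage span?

12 measures

Basic parallel period: 4 + 4 = 8 bars.
8 (basic form) + 3 (internal expansion) + 1 (cadential extension) = 12.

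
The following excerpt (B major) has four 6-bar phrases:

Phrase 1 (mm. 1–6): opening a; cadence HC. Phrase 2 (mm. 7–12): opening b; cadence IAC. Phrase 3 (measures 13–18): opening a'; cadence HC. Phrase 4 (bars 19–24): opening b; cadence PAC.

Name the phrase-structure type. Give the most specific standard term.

parallel double period

Four phrases in two halves: the first half (mm. 1–12) ends with an imperfect authentic cadence, the second (bars 13-24) with a perfect authentic cadence — a large antecedent–consequent pair, i.e. a double period.
Phrase 3 begins with the same material as phrase 1, making it parallel.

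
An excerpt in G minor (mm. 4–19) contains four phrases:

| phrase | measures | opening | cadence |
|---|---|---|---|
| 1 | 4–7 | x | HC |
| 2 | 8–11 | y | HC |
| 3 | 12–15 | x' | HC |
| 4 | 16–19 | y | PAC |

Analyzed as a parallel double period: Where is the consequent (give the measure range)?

In a double period the four phrases pair into a large antecedent (phrases 1–2, ending half cadence) and a large consequent (phrases 3–4, ending perfect authentic cadence). The consequent spans mm. 12–19.

measures 12–19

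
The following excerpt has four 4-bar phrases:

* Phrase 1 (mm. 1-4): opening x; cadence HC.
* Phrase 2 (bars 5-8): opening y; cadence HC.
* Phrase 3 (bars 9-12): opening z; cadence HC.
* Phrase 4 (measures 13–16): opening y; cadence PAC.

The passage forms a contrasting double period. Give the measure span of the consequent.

measures 9–16

In a double period the first pair of phrases (ending half cadence) is the large antecedent and the second pair (ending perfect authentic cadence) is the large consequent; the consequent is measures 9–16.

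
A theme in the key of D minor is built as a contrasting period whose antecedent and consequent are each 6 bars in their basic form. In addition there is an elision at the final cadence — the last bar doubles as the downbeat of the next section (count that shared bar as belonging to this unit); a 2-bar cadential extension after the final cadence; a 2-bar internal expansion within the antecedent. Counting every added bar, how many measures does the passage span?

16 measures

Basic contrasting period: 6 + 6 = 12 bars.
12 (basic form) + 2 (cadential extension) + 2 (internal expansion) = 16.
The elision shares a bar with the next section but does not change this unit's count.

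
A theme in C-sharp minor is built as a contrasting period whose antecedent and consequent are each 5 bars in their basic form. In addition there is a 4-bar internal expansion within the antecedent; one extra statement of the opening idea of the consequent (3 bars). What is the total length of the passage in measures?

17 measures

Basic contrasting period: 5 + 5 = 10 bars.
10 (basic form) + 4 (internal expansion) + 3 (extra statement) = 17.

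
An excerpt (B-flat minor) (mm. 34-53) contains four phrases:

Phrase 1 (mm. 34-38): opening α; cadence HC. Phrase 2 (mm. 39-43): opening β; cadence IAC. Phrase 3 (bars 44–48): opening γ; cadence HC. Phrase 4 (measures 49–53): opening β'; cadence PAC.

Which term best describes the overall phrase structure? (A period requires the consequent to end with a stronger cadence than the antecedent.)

contrasting double period

Four phrases in two halves: the first half (mm. 34–43) ends with an imperfect authentic cadence, the second (mm. 44-53) with a perfect authentic cadence — a large antecedent–consequent pair, i.e. a double period.
Phrase 3 begins with different material from phrase 1, making it contrasting.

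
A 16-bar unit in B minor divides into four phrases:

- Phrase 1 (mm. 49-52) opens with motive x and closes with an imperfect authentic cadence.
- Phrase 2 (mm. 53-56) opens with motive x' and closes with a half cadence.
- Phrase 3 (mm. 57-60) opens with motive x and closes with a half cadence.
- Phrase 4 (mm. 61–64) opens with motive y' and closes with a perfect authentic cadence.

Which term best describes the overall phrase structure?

parallel double period

Four phrases in two halves: the first half (mm. 49–56) ends with a half cadence, the second (bars 57–64) with a perfect authentic cadence — a large antecedent–consequent pair, i.e. a double period.
Phrase 3 begins with the same material as phrase 1, making it parallel.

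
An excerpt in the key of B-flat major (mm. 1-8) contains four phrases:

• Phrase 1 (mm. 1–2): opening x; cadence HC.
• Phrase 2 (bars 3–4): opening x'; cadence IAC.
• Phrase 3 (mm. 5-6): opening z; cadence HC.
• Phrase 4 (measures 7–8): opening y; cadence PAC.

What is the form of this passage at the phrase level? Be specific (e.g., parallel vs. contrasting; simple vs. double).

contrasting double period

Four phrases in two halves: the first half (measures 1–4) ends with an imperfect authentic cadence, the second (mm. 5–8) with a perfect authentic cadence — a large antecedent–consequent pair, i.e. a double period.
Phrase 3 begins with different material from phrase 1, making it contrasting.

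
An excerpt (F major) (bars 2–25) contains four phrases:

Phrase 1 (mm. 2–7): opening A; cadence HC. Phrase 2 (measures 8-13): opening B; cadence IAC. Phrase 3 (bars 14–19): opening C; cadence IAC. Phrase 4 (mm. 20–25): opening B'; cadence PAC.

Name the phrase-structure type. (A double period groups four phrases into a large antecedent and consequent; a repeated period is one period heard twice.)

contrasting double period

Four phrases in two halves: the first half (mm. 2–13) ends with an imperfect authentic cadence, the second (measures 14-25) with a perfect authentic cadence — a large antecedent–consequent pair, i.e. a double period.
Phrase 3 begins with different material from phrase 1, making it contrasting.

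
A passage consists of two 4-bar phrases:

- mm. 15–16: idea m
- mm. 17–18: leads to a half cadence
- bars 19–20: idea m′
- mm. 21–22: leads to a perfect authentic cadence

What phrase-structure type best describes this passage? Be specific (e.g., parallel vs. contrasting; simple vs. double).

Phrase 1 ends with a half cadence (weaker) and phrase 2 with a perfect authentic cadence (stronger): antecedent + consequent = a period.
The two phrases open with the same material (m / m′), so the period is parallel.

parallel period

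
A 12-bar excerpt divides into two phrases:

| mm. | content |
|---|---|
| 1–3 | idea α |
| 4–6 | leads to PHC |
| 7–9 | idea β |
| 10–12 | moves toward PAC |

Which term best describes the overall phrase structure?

Phrase 1 ends with a Phrygian half cadence (weaker) and phrase 2 with a perfect authentic cadence (stronger): antecedent + consequent = a period.
The two phrases open with different material (α / β), so the period is contrasting.

contrasting period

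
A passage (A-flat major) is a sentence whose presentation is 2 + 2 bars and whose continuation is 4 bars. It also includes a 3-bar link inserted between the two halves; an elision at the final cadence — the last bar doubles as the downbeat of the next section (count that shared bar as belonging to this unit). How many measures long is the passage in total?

Basic sentence: 2 + 2 + 4 = 8 bars.
8 (basic form) + 3 (link) = 11.
The elision shares a bar with the next section but does not change this unit's count.

11 measures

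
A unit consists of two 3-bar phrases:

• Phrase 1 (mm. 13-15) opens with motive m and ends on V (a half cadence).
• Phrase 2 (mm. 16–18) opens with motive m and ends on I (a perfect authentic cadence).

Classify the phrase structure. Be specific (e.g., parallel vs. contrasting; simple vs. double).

Phrase 1 ends with a half cadence (weaker) and phrase 2 with a perfect authentic cadence (stronger): antecedent + consequent = a period.
The two phrases open with the same material (m / m), so the period is parallel.

parallel period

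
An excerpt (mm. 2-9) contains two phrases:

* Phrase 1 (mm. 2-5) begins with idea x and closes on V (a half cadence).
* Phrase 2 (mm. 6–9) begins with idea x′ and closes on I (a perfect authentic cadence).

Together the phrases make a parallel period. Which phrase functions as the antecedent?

The phrase ending with the weaker cadence (half cadence) is the antecedent; the one ending more conclusively (perfect authentic cadence) is the consequent. The antecedent is phrase 1.

phrase 1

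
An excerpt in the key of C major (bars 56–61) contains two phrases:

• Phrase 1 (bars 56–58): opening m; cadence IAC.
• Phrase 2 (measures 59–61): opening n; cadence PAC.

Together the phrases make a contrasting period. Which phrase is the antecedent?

phrase 1

The phrase ending with the weaker cadence (imperfect authentic cadence) is the antecedent; the one ending more conclusively (perfect authentic cadence) is the consequent. The antecedent is phrase 1.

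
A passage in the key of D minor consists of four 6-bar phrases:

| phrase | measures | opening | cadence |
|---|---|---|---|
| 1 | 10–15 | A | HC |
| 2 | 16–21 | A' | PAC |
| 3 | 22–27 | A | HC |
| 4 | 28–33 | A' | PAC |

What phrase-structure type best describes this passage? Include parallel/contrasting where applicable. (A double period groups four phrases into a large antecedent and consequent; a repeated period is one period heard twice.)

repeated period

The cadence pattern HC–PAC–HC–PAC is weak–strong twice, and phrases 3–4 restate phrases 1–2: a period heard twice, not a double period (which would end weakly at phrase 2).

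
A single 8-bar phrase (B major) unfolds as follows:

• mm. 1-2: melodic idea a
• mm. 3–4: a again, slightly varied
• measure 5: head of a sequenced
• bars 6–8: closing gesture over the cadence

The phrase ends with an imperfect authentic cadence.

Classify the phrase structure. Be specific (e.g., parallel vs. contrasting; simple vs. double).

Basic idea (mm. 1-2) + its repetition (measures 3-4) form the presentation; fragmentation and cadence (bars 5–8) form the continuation — the 8-bar whole is a sentence.

sentence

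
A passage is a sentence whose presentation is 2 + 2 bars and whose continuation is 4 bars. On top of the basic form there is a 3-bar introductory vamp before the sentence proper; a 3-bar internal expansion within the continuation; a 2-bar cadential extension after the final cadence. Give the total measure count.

Basic sentence: 2 + 2 + 4 = 8 bars.
8 (basic form) + 3 (introduction) + 3 (internal expansion) + 2 (cadential extension) = 16.

16 measures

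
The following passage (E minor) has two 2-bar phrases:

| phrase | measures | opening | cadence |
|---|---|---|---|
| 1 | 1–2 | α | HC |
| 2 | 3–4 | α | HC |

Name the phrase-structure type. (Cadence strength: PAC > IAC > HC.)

Both phrases have the same opening (α) and the same cadence (half cadence): the second is a restatement, not a consequent, so this is a repeated phrase rather than a period.

repeated phrase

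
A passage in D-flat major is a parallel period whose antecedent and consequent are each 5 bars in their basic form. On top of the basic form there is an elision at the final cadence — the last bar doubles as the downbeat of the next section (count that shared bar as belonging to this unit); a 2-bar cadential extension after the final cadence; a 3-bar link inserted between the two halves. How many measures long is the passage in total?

Basic parallel period: 5 + 5 = 10 bars.
10 (basic form) + 2 (cadential extension) + 3 (link) = 15.
The elision shares a bar with the next section but does not change this unit's count.

15 measures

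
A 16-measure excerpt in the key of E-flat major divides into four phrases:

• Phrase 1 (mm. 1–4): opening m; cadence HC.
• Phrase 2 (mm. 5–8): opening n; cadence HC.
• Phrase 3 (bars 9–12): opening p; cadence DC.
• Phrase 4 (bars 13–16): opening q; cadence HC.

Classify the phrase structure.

phrase group

Phrase 4 ends with a half cadence, no stronger than phrase 2's half cadence, so the four phrases do not form a double period; nor do phrases 3–4 duplicate 1–2, so it is not a repeated period. With no phrase reaching a conclusive cadence, the passage is a phrase group.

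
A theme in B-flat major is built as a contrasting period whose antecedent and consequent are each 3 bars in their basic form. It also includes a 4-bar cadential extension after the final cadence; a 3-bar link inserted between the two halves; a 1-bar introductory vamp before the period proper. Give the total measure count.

Basic contrasting period: 3 + 3 = 6 bars.
6 (basic form) + 4 (cadential extension) + 3 (link) + 1 (introduction) = 14.

14 measures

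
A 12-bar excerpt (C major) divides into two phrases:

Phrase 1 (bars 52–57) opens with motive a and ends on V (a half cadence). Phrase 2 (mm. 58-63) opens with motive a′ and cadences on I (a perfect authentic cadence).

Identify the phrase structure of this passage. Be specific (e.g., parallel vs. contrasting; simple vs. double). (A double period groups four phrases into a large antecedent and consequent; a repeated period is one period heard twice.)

Phrase 1 ends with a half cadence (weaker) and phrase 2 with a perfect authentic cadence (stronger): antecedent + consequent = a period.
The two phrases open with the same material (a / a′), so the period is parallel.

parallel period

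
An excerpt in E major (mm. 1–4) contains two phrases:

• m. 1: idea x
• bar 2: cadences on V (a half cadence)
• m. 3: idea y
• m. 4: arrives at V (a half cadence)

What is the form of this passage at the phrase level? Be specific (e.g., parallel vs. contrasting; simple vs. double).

phrase group

The second phrase closes with a half cadence, which is not stronger than the first phrase's half cadence; without a weak→strong cadential pair there is no antecedent–consequent relationship, so this is a phrase group rather than a period.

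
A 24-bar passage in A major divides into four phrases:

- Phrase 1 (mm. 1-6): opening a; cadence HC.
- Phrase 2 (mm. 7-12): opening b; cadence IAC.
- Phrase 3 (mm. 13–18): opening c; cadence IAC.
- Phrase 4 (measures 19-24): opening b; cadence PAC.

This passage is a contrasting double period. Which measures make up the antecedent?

In a double period the four phrases pair into a large antecedent (phrases 1–2, ending imperfect authentic cadence) and a large consequent (phrases 3–4, ending perfect authentic cadence). The antecedent spans mm. 1-12.

measures 1–12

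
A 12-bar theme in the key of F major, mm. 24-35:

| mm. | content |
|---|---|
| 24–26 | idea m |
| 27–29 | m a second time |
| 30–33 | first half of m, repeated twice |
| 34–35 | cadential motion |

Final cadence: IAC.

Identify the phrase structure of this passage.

Basic idea (mm. 24–26) + its repetition (mm. 27–29) form the presentation; fragmentation and cadence (mm. 30-35) form the continuation — the 12-bar whole is a sentence.

sentence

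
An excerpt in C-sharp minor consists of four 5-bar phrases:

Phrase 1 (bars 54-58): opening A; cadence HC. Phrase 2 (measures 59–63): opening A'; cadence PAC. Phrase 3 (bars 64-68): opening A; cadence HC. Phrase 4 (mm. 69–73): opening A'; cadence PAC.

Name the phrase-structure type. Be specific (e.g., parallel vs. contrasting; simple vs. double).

The cadence pattern HC–PAC–HC–PAC is weak–strong twice, and phrases 3–4 restate phrases 1–2: a period heard twice, not a double period (which would end weakly at phrase 2).

repeated period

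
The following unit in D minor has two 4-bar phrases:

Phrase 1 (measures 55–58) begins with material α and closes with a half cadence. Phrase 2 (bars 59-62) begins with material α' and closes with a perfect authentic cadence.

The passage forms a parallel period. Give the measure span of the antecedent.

The phrase ending with the weaker cadence (half cadence) is the antecedent; the one ending more conclusively (perfect authentic cadence) is the consequent. The antecedent is measures 55–58.

measures 55–58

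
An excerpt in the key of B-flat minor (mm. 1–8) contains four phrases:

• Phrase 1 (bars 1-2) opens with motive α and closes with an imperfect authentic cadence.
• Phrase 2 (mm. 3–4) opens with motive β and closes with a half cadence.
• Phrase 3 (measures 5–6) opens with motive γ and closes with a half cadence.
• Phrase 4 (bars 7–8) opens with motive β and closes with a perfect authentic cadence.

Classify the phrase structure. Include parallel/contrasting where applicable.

contrasting double period

Four phrases in two halves: the first half (measures 1-4) ends with a half cadence, the second (mm. 5-8) with a perfect authentic cadence — a large antecedent–consequent pair, i.e. a double period.
Phrase 3 begins with different material from phrase 1, making it contrasting.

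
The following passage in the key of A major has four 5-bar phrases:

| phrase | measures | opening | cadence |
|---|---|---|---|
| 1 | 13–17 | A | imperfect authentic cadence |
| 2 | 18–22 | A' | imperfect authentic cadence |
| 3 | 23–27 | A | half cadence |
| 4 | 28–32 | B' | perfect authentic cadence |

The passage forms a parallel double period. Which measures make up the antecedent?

In a double period the first pair of phrases (ending imperfect authentic cadence) is the large antecedent and the second pair (ending perfect authentic cadence) is the large consequent; the antecedent is measures 13–22.

measures 13–22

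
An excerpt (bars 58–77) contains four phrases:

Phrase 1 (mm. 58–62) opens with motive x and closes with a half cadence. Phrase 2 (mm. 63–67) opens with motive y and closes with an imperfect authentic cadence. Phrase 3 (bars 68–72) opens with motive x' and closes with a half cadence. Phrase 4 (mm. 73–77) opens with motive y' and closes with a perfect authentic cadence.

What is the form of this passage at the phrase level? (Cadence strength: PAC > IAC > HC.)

Four phrases in two halves: the first half (measures 58–67) ends with an imperfect authentic cadence, the second (measures 68-77) with a perfect authentic cadence — a large antecedent–consequent pair, i.e. a double period.
Phrase 3 begins with the same material as phrase 1, making it parallel.

parallel double period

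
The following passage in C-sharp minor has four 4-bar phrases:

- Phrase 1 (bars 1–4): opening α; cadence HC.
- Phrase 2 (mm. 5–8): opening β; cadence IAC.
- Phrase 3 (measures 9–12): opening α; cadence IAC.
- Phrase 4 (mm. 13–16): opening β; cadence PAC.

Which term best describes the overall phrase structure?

parallel double period

Four phrases in two halves: the first half (bars 1–8) ends with an imperfect authentic cadence, the second (measures 9–16) with a perfect authentic cadence — a large antecedent–consequent pair, i.e. a double period.
Phrase 3 begins with the same material as phrase 1, making it parallel.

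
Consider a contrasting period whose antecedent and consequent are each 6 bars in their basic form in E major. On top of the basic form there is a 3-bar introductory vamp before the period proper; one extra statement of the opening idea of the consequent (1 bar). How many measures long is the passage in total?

Basic contrasting period: 6 + 6 = 12 bars.
12 (basic form) + 3 (introduction) + 1 (extra statement) = 16.

16 measures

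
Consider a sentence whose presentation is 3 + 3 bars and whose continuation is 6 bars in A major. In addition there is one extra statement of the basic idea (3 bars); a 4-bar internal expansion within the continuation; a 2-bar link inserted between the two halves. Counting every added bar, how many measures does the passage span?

21 measures

Basic sentence: 3 + 3 + 6 = 12 bars.
12 (basic form) + 3 (extra statement) + 4 (internal expansion) + 2 (link) = 21.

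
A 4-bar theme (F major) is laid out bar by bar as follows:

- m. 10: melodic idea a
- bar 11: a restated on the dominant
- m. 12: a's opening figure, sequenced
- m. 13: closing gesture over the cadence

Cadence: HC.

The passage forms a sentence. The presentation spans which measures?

The presentation of a sentence is the basic idea (bar 10) plus its repetition (m. 11); the presentation is therefore bars 10-11.

measures 10–11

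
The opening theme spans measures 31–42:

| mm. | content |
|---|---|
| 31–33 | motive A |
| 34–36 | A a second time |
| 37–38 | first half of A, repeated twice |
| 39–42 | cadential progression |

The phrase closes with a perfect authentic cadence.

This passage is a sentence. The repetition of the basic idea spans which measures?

measures 34–36

The presentation of a sentence is the basic idea (measures 31–33) plus its repetition (measures 34–36); the repetition of the basic idea is therefore mm. 34-36.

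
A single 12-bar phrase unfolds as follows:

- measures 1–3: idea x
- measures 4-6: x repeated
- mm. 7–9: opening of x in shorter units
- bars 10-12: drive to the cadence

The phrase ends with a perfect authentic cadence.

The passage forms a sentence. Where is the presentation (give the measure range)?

The presentation of a sentence is the basic idea (mm. 1–3) plus its repetition (bars 4–6); the presentation is therefore measures 1–6.

measures 1–6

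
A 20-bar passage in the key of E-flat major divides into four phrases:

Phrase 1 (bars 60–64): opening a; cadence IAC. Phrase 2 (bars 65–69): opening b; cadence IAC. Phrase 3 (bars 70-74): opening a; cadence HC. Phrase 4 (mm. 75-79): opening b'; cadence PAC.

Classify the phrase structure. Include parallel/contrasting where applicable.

Four phrases in two halves: the first half (bars 60–69) ends with an imperfect authentic cadence, the second (mm. 70-79) with a perfect authentic cadence — a large antecedent–consequent pair, i.e. a double period.
Phrase 3 begins with the same material as phrase 1, making it parallel.

parallel double period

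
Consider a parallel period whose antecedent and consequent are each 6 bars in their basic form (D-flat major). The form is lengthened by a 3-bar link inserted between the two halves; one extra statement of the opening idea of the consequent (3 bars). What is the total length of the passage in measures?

18 measures

Basic parallel period: 6 + 6 = 12 bars.
12 (basic form) + 3 (link) + 3 (extra statement) = 18.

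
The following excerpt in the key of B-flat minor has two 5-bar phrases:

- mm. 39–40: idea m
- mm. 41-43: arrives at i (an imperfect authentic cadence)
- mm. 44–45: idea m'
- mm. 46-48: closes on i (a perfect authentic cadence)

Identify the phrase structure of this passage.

Phrase 1 ends with an imperfect authentic cadence (weaker) and phrase 2 with a perfect authentic cadence (stronger): antecedent + consequent = a period.
The two phrases open with the same material (m / m'), so the period is parallel.

parallel period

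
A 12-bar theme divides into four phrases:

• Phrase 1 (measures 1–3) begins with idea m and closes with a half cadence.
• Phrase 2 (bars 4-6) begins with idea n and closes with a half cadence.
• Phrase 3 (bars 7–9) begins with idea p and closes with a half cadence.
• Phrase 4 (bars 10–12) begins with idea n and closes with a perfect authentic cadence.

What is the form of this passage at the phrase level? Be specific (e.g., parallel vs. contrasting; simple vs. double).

Four phrases in two halves: the first half (mm. 1-6) ends with a half cadence, the second (bars 7-12) with a perfect authentic cadence — a large antecedent–consequent pair, i.e. a double period.
Phrase 3 begins with different material from phrase 1, making it contrasting.

contrasting double period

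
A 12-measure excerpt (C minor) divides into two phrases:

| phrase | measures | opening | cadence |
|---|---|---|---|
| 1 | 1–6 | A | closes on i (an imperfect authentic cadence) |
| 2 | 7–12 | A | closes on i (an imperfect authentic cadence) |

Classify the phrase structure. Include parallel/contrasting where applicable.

Both phrases have the same opening (A) and the same cadence (imperfect authentic cadence): the second is a restatement, not a consequent, so this is a repeated phrase rather than a period.

repeated phrase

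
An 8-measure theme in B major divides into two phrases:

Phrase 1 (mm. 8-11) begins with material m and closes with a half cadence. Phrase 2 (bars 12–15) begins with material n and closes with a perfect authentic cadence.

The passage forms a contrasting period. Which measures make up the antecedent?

The phrase ending with the weaker cadence (half cadence) is the antecedent; the one ending more conclusively (perfect authentic cadence) is the consequent. The antecedent is measures 8–11.

measures 8–11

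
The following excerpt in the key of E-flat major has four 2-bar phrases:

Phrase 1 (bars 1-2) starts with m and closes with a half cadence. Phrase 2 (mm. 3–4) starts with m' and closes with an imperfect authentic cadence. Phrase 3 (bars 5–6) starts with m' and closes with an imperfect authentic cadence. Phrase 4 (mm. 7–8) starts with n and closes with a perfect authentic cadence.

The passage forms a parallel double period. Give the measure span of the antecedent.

In a double period the first pair of phrases (ending imperfect authentic cadence) is the large antecedent and the second pair (ending perfect authentic cadence) is the large consequent; the antecedent is measures 1–4.

measures 1–4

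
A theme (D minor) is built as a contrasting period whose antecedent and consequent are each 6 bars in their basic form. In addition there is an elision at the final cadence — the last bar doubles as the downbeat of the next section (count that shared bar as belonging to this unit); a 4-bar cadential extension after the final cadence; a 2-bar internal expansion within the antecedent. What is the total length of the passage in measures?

18 measures

Basic contrasting period: 6 + 6 = 12 bars.
12 (basic form) + 4 (cadential extension) + 2 (internal expansion) = 18.
The elision shares a bar with the next section but does not change this unit's count.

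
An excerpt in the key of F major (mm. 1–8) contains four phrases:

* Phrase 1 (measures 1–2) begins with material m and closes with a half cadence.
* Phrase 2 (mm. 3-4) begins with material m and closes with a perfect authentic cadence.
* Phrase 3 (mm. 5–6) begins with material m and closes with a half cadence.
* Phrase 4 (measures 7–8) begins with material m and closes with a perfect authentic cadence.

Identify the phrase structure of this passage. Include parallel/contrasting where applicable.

The cadence pattern HC–PAC–HC–PAC is weak–strong twice, and phrases 3–4 restate phrases 1–2: a period heard twice, not a double period (which would end weakly at phrase 2).

repeated period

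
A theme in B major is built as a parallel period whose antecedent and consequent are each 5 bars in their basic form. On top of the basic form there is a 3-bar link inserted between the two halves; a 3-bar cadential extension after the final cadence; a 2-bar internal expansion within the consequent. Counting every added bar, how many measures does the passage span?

Basic parallel period: 5 + 5 = 10 bars.
10 (basic form) + 3 (link) + 3 (cadential extension) + 2 (internal expansion) = 18.

18 measures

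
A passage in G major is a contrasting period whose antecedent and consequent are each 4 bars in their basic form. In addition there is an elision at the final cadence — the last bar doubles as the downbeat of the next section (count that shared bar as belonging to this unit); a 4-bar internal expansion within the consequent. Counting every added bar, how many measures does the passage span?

Basic contrasting period: 4 + 4 = 8 bars.
8 (basic form) + 4 (internal expansion) = 12.
The elision shares a bar with the next section but does not change this unit's count.

12 measures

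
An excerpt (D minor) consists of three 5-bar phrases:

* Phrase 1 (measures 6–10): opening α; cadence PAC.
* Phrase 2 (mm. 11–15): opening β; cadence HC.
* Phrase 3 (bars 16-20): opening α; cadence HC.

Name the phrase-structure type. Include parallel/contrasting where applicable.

phrase group

The final phrase closes with a half cadence, which is not stronger than the preceding half cadence; the 3 phrases lack an overall antecedent–consequent design and so form a phrase group.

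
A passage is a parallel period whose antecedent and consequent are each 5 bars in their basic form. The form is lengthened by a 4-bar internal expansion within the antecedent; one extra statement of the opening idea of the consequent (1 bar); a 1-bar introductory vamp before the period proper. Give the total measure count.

Basic parallel period: 5 + 5 = 10 bars.
10 (basic form) + 4 (internal expansion) + 1 (extra statement) + 1 (introduction) = 16.

16 measures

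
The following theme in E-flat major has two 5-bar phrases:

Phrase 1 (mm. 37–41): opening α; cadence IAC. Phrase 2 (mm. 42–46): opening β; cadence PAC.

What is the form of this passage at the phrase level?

Phrase 1 ends with an imperfect authentic cadence (weaker) and phrase 2 with a perfect authentic cadence (stronger): antecedent + consequent = a period.
The two phrases open with different material (α / β), so the period is contrasting.

contrasting period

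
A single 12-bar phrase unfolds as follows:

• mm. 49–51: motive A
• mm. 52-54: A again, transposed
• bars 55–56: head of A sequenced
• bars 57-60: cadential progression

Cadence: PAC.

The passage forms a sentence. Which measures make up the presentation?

The presentation of a sentence is the basic idea (bars 49–51) plus its repetition (mm. 52-54); the presentation is therefore measures 49–54.

measures 49–54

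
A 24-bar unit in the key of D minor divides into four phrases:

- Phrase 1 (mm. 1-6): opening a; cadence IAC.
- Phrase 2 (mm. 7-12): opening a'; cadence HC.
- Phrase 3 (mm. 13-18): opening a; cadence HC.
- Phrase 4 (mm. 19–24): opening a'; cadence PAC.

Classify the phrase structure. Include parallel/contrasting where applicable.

Four phrases in two halves: the first half (mm. 1–12) ends with a half cadence, the second (mm. 13-24) with a perfect authentic cadence — a large antecedent–consequent pair, i.e. a double period.
Phrase 3 begins with the same material as phrase 1, making it parallel.

parallel double period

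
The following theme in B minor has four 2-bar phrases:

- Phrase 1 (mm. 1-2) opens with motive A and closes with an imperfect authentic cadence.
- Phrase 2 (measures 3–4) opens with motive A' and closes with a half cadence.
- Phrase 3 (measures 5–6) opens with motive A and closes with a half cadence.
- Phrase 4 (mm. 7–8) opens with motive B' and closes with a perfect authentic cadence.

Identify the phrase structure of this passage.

Four phrases in two halves: the first half (mm. 1–4) ends with a half cadence, the second (mm. 5–8) with a perfect authentic cadence — a large antecedent–consequent pair, i.e. a double period.
Phrase 3 begins with the same material as phrase 1, making it parallel.

parallel double period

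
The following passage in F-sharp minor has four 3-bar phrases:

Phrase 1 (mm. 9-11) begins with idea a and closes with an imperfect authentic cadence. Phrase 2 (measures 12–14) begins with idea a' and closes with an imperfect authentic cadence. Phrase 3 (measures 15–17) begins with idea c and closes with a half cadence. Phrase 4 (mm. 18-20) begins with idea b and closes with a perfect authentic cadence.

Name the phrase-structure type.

contrasting double period

Four phrases in two halves: the first half (measures 9–14) ends with an imperfect authentic cadence, the second (measures 15–20) with a perfect authentic cadence — a large antecedent–consequent pair, i.e. a double period.
Phrase 3 begins with different material from phrase 1, making it contrasting.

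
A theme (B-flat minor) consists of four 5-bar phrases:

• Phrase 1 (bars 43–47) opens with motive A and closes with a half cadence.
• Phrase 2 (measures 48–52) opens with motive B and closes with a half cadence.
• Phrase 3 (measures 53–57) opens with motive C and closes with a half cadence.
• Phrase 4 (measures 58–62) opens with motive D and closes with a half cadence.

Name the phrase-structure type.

Phrase 4 ends with a half cadence, no stronger than phrase 2's half cadence, so the four phrases do not form a double period; nor do phrases 3–4 duplicate 1–2, so it is not a repeated period. With no phrase reaching a conclusive cadence, the passage is a phrase group.

phrase group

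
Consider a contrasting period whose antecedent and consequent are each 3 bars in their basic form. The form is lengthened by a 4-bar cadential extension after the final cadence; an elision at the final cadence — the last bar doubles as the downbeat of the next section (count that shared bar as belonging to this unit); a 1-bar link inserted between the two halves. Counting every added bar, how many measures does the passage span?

Basic contrasting period: 3 + 3 = 6 bars.
6 (basic form) + 4 (cadential extension) + 1 (link) = 11.
The elision shares a bar with the next section but does not change this unit's count.

11 measures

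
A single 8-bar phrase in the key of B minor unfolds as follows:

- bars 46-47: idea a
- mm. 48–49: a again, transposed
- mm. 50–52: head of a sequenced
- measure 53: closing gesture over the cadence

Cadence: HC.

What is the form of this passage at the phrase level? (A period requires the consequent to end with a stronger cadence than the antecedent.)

sentence

Basic idea (mm. 46-47) + its repetition (measures 48–49) form the presentation; fragmentation and cadence (mm. 50-53) form the continuation — the 8-bar whole is a sentence.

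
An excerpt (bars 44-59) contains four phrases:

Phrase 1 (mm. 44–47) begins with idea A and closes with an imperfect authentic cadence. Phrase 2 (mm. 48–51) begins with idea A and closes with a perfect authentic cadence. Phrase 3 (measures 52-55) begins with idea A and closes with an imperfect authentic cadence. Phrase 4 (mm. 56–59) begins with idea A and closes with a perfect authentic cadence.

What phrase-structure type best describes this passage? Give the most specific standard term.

repeated period

The cadence pattern IAC–PAC–IAC–PAC is weak–strong twice, and phrases 3–4 restate phrases 1–2: a period heard twice, not a double period (which would end weakly at phrase 2).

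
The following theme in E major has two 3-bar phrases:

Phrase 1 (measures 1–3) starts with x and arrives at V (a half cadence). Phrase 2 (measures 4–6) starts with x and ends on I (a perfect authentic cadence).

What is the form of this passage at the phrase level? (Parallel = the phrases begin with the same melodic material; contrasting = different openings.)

parallel period

Phrase 1 ends with a half cadence (weaker) and phrase 2 with a perfect authentic cadence (stronger): antecedent + consequent = a period.
The two phrases open with the same material (x / x), so the period is parallel.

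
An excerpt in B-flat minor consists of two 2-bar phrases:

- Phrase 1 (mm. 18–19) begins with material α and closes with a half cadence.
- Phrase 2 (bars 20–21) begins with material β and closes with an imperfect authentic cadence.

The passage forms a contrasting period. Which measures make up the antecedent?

measures 18–19

The antecedent is the phrase ending with the weaker cadence (half cadence, phrase 1) and the consequent the one ending more conclusively (imperfect authentic cadence, phrase 2); the antecedent is bars 18-19.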